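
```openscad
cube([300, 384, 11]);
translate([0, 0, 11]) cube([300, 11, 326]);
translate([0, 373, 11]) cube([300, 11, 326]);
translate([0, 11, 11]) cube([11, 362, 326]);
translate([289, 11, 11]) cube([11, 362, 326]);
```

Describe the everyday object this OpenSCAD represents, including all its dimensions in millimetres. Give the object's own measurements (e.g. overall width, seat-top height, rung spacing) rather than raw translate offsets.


An open-topped rectangular box: outside dimensions 300×384×337 mm, with a uniform wall and base thickness of 11 mm. The base is a full 300×384 slab on the floor; four walls sit on top of the base. The front and back walls (the −y and +y sides) span the full width; the two side walls fit between them.


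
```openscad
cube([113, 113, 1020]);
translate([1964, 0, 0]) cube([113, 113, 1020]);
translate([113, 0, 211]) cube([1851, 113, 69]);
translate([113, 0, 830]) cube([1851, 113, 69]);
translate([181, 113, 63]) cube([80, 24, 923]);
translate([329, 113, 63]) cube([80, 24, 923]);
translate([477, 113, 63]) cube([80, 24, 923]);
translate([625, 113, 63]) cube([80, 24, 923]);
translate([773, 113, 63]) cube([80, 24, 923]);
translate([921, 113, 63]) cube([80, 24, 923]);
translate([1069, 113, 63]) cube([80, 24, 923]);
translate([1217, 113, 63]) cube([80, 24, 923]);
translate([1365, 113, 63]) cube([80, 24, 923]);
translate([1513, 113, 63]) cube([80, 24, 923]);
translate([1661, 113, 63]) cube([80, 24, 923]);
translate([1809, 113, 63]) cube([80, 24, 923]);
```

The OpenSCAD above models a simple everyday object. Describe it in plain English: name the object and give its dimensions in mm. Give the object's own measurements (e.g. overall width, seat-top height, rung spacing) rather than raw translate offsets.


A fence section. Two 113×113 mm posts, 1020 mm tall, stand on the floor with a clear span of 1851 mm between their inner faces. Two horizontal rails of 113×69 mm section span the gap between the posts with their undersides at z = 211 mm and z = 830 mm, flush with the posts' −y face. 12 pickets, each 80 mm wide, 24 mm thick and 923 mm tall, are fixed to the +y face of the rails with their bottoms at z = 63 mm, spaced across the span with a 68 mm gap after the −x post and between neighbouring pickets, with 75 mm left before the +x post.


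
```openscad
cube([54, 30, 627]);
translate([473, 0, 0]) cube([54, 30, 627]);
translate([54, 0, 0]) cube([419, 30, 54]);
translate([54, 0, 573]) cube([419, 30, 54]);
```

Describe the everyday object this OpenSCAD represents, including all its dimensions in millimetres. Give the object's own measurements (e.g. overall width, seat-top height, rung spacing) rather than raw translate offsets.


A rectangular picture frame lying in the x–z plane (depth along y). The opening is 419 mm wide (x) by 519 mm tall (z), surrounded by a border 54 mm wide on all four sides. The frame is 30 mm deep and is made of two full-height vertical stiles with two horizontal rails fitted between them.


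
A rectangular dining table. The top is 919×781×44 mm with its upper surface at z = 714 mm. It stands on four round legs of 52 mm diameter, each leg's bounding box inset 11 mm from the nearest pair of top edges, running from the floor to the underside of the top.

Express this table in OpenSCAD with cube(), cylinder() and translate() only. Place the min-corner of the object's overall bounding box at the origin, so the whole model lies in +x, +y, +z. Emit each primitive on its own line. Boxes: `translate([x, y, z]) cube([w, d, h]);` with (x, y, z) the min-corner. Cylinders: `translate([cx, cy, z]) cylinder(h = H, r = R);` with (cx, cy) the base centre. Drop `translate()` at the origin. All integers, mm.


translate([0, 0, 670]) cube([919, 781, 44]);
translate([37, 37, 0]) cylinder(h = 670, r = 26);
translate([882, 37, 0]) cylinder(h = 670, r = 26);
translate([37, 744, 0]) cylinder(h = 670, r = 26);
translate([882, 744, 0]) cylinder(h = 670, r = 26);


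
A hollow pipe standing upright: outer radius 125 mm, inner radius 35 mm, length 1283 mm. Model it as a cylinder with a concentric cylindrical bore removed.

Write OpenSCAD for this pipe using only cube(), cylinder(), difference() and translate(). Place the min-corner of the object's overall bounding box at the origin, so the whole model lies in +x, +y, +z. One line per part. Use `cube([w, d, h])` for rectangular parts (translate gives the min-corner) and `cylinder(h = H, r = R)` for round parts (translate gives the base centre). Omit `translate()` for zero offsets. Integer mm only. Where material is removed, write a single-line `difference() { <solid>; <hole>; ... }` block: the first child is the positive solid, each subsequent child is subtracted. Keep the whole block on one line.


difference() { translate([125, 125, 0]) cylinder(h = 1283, r = 125); translate([125, 125, 0]) cylinder(h = 1283, r = 35); }


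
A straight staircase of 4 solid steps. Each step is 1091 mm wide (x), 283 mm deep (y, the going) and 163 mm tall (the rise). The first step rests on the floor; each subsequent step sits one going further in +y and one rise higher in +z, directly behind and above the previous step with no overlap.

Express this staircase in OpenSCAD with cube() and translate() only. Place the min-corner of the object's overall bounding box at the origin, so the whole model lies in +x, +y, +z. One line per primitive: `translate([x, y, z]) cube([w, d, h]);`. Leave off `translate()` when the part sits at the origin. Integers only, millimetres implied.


cube([1091, 283, 163]);
translate([0, 283, 163]) cube([1091, 283, 163]);
translate([0, 566, 326]) cube([1091, 283, 163]);
translate([0, 849, 489]) cube([1091, 283, 163]);


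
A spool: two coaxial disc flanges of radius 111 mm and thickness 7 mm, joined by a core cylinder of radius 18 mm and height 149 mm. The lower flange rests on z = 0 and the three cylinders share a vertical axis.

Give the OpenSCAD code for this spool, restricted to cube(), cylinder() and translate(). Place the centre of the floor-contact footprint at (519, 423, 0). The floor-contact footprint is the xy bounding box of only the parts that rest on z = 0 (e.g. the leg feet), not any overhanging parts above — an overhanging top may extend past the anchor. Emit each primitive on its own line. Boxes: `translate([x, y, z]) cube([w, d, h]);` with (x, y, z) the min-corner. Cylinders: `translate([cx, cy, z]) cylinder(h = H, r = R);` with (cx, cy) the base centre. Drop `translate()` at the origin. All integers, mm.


translate([519, 423, 0]) cylinder(h = 7, r = 111);
translate([519, 423, 7]) cylinder(h = 149, r = 18);
translate([519, 423, 156]) cylinder(h = 7, r = 111);


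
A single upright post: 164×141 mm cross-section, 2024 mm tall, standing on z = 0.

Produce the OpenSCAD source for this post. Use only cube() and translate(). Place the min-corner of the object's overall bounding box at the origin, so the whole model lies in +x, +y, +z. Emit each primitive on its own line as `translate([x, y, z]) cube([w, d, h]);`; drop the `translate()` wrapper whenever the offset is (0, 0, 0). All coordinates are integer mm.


cube([164, 141, 2024]);


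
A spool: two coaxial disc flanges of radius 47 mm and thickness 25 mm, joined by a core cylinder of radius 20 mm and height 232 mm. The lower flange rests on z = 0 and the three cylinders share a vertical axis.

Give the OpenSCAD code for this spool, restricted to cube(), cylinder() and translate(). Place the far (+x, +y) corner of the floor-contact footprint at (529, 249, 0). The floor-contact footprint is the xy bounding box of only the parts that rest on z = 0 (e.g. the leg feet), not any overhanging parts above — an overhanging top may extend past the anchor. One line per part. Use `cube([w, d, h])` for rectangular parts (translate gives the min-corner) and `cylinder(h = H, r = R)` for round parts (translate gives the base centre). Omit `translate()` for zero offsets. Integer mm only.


translate([482, 202, 0]) cylinder(h = 25, r = 47);
translate([482, 202, 25]) cylinder(h = 232, r = 20);
translate([482, 202, 257]) cylinder(h = 25, r = 47);


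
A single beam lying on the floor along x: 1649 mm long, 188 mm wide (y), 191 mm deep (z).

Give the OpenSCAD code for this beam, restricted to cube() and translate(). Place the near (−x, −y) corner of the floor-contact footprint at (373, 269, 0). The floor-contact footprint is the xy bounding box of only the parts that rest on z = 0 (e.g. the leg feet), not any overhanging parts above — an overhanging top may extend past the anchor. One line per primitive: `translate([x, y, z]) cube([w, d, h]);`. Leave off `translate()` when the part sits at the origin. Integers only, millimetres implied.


translate([373, 269, 0]) cube([1649, 188, 191]);


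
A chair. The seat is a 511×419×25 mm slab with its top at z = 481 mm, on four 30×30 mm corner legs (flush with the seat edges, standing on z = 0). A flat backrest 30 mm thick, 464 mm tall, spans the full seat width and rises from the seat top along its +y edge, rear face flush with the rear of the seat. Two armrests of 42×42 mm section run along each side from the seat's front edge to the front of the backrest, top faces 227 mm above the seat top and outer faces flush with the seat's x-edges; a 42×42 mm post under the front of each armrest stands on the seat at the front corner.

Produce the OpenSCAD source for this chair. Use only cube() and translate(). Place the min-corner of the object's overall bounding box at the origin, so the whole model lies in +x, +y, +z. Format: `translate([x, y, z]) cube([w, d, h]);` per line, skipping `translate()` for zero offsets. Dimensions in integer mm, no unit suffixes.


// leg_h = 481 - 25 = 456
// arm post h = 227 - 42 = 185
translate([0, 0, 456]) cube([511, 419, 25]);
cube([30, 30, 456]);
translate([481, 0, 0]) cube([30, 30, 456]);
translate([0, 389, 0]) cube([30, 30, 456]);
translate([481, 389, 0]) cube([30, 30, 456]);
translate([0, 389, 481]) cube([511, 30, 464]);
translate([0, 0, 666]) cube([42, 389, 42]);
translate([469, 0, 666]) cube([42, 389, 42]);
translate([0, 0, 481]) cube([42, 42, 185]);
translate([469, 0, 481]) cube([42, 42, 185]);


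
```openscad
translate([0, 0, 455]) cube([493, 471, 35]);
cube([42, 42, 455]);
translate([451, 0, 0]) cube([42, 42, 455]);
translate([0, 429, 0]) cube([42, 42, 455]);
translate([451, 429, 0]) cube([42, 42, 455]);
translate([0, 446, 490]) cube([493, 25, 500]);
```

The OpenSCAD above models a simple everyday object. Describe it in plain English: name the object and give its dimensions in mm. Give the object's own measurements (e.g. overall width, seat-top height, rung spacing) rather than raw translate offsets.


A chair. The seat is a 493×471×35 mm slab with its top at z = 490 mm, on four 42×42 mm corner legs (flush with the seat edges, standing on z = 0). A flat backrest 25 mm thick, 500 mm tall, spans the full seat width and rises from the seat top along its +y edge, rear face flush with the rear of the seat.


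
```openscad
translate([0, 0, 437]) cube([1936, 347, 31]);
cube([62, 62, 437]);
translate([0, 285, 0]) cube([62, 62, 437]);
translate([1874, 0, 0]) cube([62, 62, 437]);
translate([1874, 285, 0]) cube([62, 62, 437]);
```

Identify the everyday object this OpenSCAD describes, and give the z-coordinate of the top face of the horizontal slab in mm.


A bench. The seat-top height is 468 mm.

A long slab on four corner posts — a bench. The slab sits at z = 437 with thickness 31, so the top is 437 + 31 = 468 mm.


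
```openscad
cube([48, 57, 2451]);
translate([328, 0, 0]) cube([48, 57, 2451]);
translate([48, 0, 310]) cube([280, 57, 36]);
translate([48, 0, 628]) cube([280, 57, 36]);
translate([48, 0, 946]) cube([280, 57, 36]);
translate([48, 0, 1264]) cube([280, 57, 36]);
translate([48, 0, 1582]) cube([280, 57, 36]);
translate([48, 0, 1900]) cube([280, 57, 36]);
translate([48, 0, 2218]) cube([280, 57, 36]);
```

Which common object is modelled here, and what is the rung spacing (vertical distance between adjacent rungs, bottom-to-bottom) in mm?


A ladder. The rung spacing is 318 mm.

Two tall 48×57 posts with 7 short bars between them — a ladder. Adjacent rungs sit at z = 310 and z = 628, so the spacing is 628 − 310 = 318 mm.


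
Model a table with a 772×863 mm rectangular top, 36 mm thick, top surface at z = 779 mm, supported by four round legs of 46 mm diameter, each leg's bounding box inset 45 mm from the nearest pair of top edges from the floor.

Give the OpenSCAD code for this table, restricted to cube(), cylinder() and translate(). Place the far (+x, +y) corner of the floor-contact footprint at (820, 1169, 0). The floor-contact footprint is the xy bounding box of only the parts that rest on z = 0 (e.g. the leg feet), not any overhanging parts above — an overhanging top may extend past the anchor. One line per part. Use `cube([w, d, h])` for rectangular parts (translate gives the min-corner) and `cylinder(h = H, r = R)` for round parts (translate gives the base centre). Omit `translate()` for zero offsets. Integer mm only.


translate([93, 351, 743]) cube([772, 863, 36]);
translate([161, 419, 0]) cylinder(h = 743, r = 23);
translate([797, 419, 0]) cylinder(h = 743, r = 23);
translate([161, 1146, 0]) cylinder(h = 743, r = 23);
translate([797, 1146, 0]) cylinder(h = 743, r = 23);


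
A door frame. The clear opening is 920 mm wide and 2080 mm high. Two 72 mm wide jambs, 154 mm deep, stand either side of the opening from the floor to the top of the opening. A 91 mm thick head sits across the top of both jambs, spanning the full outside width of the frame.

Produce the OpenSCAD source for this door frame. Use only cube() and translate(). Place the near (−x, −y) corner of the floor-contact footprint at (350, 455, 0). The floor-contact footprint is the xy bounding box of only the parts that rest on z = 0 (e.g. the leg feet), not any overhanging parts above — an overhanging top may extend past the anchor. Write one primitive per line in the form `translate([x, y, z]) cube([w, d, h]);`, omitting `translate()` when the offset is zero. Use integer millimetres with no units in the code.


translate([350, 455, 0]) cube([72, 154, 2080]);
translate([1342, 455, 0]) cube([72, 154, 2080]);
translate([350, 455, 2080]) cube([1064, 154, 91]);


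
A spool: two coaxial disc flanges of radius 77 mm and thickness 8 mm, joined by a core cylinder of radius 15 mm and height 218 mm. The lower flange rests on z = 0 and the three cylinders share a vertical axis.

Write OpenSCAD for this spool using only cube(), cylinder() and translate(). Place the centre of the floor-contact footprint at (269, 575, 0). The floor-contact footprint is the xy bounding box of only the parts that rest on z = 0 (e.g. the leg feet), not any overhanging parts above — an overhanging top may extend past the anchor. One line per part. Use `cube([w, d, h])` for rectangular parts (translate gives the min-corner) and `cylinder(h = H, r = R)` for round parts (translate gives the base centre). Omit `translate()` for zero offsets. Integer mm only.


translate([269, 575, 0]) cylinder(h = 8, r = 77);
translate([269, 575, 8]) cylinder(h = 218, r = 15);
translate([269, 575, 226]) cylinder(h = 8, r = 77);


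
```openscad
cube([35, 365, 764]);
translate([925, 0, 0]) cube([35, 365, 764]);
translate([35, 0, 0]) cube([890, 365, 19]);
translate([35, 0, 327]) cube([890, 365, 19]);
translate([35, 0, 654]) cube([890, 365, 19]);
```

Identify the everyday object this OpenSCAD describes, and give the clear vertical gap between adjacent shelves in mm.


A bookshelf. The clear shelf gap is 308 mm.

Two tall side panels with 3 horizontal boards between them — a bookshelf. The first two shelf undersides are at z = 0 and z = 327; with shelf thickness 19, the clear gap is 327 − 0 − 19 = 308 mm.


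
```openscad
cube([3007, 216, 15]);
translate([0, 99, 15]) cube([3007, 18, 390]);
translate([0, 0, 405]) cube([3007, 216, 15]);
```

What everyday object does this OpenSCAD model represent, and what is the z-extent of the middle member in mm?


An I-beam. The web height is 390 mm.

Two wide flanges with a thin centred web — an I-beam. Overall 420 mm minus two 15 mm flanges gives a web of 420 − 2·15 = 390 mm.


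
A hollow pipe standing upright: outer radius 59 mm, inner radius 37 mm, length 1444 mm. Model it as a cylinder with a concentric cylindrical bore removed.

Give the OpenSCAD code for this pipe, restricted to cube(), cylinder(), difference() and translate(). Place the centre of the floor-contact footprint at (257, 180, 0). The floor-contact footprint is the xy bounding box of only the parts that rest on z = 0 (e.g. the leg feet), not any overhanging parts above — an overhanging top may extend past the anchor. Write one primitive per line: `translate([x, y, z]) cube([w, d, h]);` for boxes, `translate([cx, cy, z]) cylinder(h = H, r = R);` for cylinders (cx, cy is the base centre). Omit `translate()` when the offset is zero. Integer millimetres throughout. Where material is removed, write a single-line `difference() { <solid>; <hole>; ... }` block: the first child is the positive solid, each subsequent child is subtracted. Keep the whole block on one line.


difference() { translate([257, 180, 0]) cylinder(h = 1444, r = 59); translate([257, 180, 0]) cylinder(h = 1444, r = 37); }


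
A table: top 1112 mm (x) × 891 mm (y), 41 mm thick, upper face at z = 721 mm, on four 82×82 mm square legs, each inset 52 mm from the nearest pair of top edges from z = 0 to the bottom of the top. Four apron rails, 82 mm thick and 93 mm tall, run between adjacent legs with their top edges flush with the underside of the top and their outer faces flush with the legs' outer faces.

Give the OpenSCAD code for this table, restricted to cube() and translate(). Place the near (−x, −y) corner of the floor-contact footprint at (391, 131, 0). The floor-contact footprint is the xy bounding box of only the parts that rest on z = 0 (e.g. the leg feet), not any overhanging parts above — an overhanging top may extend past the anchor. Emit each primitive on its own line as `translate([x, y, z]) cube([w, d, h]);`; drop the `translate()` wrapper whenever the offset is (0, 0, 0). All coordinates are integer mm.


// leg_h = 721 - 41 = 680
// apron z = 680 - 93 = 587
translate([339, 79, 680]) cube([1112, 891, 41]);
translate([391, 131, 0]) cube([82, 82, 680]);
translate([1317, 131, 0]) cube([82, 82, 680]);
translate([391, 836, 0]) cube([82, 82, 680]);
translate([1317, 836, 0]) cube([82, 82, 680]);
translate([473, 131, 587]) cube([844, 82, 93]);
translate([473, 836, 587]) cube([844, 82, 93]);
translate([391, 213, 587]) cube([82, 623, 93]);
translate([1317, 213, 587]) cube([82, 623, 93]);


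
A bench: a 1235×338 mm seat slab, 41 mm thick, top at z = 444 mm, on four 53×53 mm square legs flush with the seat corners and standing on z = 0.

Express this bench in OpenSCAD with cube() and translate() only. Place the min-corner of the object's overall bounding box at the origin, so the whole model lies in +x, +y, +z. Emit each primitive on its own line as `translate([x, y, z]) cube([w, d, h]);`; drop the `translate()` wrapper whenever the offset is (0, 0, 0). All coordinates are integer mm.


translate([0, 0, 403]) cube([1235, 338, 41]);
cube([53, 53, 403]);
translate([0, 285, 0]) cube([53, 53, 403]);
translate([1182, 0, 0]) cube([53, 53, 403]);
translate([1182, 285, 0]) cube([53, 53, 403]);


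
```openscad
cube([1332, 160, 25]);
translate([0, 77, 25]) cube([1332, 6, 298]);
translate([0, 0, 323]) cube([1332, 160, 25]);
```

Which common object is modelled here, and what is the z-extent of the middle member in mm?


An I-beam. The web height is 298 mm.

Two wide flanges with a thin centred web — an I-beam. Overall 348 mm minus two 25 mm flanges gives a web of 348 − 2·25 = 298 mm.


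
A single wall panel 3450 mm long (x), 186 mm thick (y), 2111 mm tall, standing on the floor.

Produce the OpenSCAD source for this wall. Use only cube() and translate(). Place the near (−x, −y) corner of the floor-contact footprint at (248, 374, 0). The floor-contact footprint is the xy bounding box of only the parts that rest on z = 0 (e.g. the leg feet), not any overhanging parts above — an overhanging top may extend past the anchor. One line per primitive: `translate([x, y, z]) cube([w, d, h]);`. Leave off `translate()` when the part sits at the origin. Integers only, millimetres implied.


translate([248, 374, 0]) cube([3450, 186, 2111]);


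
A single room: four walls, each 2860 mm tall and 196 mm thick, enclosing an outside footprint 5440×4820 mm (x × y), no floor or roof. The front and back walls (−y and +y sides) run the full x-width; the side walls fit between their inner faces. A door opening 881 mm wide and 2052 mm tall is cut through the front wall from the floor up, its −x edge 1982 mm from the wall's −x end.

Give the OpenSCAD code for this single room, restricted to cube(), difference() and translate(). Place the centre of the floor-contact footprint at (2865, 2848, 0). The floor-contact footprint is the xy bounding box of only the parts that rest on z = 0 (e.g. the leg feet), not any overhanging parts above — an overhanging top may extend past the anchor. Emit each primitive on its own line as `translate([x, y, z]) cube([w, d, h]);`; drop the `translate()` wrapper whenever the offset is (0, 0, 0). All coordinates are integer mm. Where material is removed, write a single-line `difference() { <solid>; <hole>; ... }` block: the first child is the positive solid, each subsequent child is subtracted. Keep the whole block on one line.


difference() { translate([145, 438, 0]) cube([5440, 196, 2860]); translate([2127, 438, 0]) cube([881, 196, 2052]); }
translate([145, 5062, 0]) cube([5440, 196, 2860]);
translate([145, 634, 0]) cube([196, 4428, 2860]);
translate([5389, 634, 0]) cube([196, 4428, 2860]);


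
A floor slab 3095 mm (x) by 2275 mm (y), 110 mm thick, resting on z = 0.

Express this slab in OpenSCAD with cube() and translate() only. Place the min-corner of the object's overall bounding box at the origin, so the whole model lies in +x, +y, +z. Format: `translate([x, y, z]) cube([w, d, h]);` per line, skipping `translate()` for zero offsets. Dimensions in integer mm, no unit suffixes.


cube([3095, 2275, 110]);


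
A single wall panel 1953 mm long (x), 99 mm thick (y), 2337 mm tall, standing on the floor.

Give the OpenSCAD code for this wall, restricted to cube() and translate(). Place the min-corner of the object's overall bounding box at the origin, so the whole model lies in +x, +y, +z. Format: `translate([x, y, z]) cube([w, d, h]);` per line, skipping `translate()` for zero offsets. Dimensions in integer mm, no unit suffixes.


cube([1953, 99, 2337]);


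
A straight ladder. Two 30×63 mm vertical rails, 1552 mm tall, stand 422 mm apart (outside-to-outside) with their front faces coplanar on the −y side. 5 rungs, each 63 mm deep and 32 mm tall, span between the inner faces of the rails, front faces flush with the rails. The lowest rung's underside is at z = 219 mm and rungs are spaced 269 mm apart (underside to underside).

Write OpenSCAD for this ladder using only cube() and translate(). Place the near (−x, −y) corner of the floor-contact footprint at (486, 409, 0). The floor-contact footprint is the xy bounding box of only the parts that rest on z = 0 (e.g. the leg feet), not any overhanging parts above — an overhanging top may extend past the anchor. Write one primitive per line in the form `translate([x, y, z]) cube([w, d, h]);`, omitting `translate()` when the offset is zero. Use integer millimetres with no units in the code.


// rung span = 422 - 2*30 = 362
// rung[k] z = 219 + k*269
translate([486, 409, 0]) cube([30, 63, 1552]);
translate([878, 409, 0]) cube([30, 63, 1552]);
translate([516, 409, 219]) cube([362, 63, 32]);
translate([516, 409, 488]) cube([362, 63, 32]);
translate([516, 409, 757]) cube([362, 63, 32]);
translate([516, 409, 1026]) cube([362, 63, 32]);
translate([516, 409, 1295]) cube([362, 63, 32]);


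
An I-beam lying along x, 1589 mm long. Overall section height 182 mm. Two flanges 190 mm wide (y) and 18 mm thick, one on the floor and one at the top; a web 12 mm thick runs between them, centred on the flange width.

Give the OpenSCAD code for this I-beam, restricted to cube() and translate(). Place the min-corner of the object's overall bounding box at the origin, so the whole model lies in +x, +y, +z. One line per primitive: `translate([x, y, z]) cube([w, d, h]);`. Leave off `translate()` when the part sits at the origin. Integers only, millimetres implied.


cube([1589, 190, 18]);
translate([0, 89, 18]) cube([1589, 12, 146]);
translate([0, 0, 164]) cube([1589, 190, 18]);


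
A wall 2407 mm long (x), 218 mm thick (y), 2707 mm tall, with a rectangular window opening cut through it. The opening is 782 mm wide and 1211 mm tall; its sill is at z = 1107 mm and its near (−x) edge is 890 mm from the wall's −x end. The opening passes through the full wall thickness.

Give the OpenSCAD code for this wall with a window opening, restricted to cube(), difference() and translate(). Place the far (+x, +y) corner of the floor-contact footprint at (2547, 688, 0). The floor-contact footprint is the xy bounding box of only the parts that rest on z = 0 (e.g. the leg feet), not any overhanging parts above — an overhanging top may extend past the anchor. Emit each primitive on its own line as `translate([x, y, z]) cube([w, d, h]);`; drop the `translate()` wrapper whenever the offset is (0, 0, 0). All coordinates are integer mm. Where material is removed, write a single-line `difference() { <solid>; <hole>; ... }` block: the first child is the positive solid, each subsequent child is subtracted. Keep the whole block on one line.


difference() { translate([140, 470, 0]) cube([2407, 218, 2707]); translate([1030, 470, 1107]) cube([782, 218, 1211]); }


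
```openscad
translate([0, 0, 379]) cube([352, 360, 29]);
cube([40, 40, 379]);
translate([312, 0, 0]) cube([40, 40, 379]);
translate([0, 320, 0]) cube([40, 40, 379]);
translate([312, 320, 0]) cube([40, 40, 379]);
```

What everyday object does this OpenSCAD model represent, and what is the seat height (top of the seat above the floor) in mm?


A stool. The seat height is 408 mm.

A 352×360×29 slab at z = 379 on four corner posts — a stool. The seat top is 379 + 29 = 408 mm.


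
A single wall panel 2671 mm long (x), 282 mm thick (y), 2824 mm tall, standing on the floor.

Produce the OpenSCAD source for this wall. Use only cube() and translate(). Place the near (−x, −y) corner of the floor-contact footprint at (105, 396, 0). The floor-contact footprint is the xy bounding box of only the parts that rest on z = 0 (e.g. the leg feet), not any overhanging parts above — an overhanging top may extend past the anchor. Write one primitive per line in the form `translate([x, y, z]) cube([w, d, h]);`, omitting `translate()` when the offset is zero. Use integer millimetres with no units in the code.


translate([105, 396, 0]) cube([2671, 282, 2824]);


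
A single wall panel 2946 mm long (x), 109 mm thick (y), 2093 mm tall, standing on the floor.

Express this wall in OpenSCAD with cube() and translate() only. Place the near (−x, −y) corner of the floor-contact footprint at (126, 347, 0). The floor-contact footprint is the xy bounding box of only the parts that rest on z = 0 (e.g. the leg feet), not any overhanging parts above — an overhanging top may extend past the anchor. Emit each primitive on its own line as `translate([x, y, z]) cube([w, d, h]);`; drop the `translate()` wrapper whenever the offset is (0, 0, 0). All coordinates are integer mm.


translate([126, 347, 0]) cube([2946, 109, 2093]);


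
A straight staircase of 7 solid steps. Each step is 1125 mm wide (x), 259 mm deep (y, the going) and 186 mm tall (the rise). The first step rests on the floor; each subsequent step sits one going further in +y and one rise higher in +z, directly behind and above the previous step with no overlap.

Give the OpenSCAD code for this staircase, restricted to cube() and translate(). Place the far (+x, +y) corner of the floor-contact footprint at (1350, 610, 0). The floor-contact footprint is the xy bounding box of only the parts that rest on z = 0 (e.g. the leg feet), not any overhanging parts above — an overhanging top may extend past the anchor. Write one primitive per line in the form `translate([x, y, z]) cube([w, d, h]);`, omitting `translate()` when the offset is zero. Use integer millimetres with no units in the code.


translate([225, 351, 0]) cube([1125, 259, 186]);
translate([225, 610, 186]) cube([1125, 259, 186]);
translate([225, 869, 372]) cube([1125, 259, 186]);
translate([225, 1128, 558]) cube([1125, 259, 186]);
translate([225, 1387, 744]) cube([1125, 259, 186]);
translate([225, 1646, 930]) cube([1125, 259, 186]);
translate([225, 1905, 1116]) cube([1125, 259, 186]);


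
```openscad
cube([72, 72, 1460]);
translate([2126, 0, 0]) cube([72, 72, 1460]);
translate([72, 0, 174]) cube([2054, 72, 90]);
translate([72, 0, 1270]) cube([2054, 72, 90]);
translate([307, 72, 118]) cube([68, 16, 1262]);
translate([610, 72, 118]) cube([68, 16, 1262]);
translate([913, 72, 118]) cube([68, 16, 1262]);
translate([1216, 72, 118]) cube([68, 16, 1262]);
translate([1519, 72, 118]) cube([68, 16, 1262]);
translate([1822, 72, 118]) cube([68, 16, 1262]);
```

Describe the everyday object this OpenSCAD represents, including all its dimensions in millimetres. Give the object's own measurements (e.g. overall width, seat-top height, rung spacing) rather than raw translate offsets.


A fence section. Two 72×72 mm posts, 1460 mm tall, stand on the floor with a clear span of 2054 mm between their inner faces. Two horizontal rails of 72×90 mm section span the gap between the posts with their undersides at z = 174 mm and z = 1270 mm, flush with the posts' −y face. 6 pickets, each 68 mm wide, 16 mm thick and 1262 mm tall, are fixed to the +y face of the rails with their bottoms at z = 118 mm, spaced across the span with a 235 mm gap after the −x post and between neighbouring pickets, with 236 mm left before the +x post.


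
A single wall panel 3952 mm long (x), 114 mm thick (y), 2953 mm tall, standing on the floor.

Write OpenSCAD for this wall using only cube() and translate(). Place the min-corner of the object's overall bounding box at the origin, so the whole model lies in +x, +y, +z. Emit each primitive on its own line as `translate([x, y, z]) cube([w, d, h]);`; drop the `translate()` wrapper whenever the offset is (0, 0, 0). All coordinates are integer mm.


cube([3952, 114, 2953]);


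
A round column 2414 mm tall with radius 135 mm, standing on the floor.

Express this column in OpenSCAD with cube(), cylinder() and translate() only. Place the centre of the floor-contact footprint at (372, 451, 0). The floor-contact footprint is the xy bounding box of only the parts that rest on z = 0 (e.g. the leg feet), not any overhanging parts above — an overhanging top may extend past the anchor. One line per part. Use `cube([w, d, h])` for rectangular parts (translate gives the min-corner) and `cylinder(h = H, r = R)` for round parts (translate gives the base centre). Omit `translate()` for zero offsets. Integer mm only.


translate([372, 451, 0]) cylinder(h = 2414, r = 135);


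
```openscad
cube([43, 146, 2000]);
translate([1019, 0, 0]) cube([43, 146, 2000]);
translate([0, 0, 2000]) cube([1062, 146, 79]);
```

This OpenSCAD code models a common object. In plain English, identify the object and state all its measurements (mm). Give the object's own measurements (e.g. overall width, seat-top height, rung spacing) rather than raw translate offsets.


A door frame. The clear opening is 976 mm wide and 2000 mm high. Two 43 mm wide jambs, 146 mm deep, stand either side of the opening from the floor to the top of the opening. A 79 mm thick head sits across the top of both jambs, spanning the full outside width of the frame.


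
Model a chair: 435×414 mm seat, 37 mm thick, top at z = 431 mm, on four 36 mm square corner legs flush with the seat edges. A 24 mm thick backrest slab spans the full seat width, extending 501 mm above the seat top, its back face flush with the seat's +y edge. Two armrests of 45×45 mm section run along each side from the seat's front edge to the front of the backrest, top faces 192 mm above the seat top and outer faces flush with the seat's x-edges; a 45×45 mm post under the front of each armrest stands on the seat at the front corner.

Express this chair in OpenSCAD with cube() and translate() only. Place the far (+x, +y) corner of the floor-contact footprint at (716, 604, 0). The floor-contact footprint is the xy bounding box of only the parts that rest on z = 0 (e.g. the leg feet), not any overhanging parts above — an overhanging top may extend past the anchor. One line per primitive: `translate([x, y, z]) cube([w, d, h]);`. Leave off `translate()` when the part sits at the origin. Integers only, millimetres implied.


translate([281, 190, 394]) cube([435, 414, 37]);
translate([281, 190, 0]) cube([36, 36, 394]);
translate([680, 190, 0]) cube([36, 36, 394]);
translate([281, 568, 0]) cube([36, 36, 394]);
translate([680, 568, 0]) cube([36, 36, 394]);
translate([281, 580, 431]) cube([435, 24, 501]);
translate([281, 190, 578]) cube([45, 390, 45]);
translate([671, 190, 578]) cube([45, 390, 45]);
translate([281, 190, 431]) cube([45, 45, 147]);
translate([671, 190, 431]) cube([45, 45, 147]);


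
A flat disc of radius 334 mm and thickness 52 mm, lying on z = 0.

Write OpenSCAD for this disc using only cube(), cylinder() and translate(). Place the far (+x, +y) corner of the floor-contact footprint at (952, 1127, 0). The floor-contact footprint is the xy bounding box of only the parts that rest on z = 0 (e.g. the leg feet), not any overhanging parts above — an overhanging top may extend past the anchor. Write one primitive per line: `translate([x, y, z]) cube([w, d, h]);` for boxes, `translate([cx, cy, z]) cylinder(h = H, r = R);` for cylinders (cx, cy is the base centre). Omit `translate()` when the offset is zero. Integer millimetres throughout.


translate([618, 793, 0]) cylinder(h = 52, r = 334);


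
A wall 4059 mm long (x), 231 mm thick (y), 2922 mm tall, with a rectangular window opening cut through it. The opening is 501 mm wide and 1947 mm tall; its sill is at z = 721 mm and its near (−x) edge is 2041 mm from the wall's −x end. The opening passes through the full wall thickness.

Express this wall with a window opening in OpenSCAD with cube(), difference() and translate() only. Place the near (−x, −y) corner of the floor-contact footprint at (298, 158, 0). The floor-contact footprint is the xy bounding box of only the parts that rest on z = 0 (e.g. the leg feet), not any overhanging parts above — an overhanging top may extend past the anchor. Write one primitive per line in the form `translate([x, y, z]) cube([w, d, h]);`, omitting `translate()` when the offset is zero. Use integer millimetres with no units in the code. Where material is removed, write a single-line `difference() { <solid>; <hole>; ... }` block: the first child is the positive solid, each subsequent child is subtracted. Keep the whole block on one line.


difference() { translate([298, 158, 0]) cube([4059, 231, 2922]); translate([2339, 158, 721]) cube([501, 231, 1947]); }


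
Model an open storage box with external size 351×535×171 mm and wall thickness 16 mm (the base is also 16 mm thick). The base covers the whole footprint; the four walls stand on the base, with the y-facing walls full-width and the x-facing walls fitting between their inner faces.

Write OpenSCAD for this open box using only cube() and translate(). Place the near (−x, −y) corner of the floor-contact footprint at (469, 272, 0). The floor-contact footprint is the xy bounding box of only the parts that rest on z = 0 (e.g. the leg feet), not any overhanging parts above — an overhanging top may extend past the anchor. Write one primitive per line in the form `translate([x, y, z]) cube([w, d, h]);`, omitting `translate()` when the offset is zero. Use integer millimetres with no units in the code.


translate([469, 272, 0]) cube([351, 535, 16]);
translate([469, 272, 16]) cube([351, 16, 155]);
translate([469, 791, 16]) cube([351, 16, 155]);
translate([469, 288, 16]) cube([16, 503, 155]);
translate([804, 288, 16]) cube([16, 503, 155]);


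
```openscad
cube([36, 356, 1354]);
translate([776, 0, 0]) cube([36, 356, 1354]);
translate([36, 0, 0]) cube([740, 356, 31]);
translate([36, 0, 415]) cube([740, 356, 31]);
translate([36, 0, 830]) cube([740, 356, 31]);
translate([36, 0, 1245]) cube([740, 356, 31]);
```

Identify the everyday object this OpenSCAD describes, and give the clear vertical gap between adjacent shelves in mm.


A bookshelf. The clear shelf gap is 384 mm.

Two tall side panels with 4 horizontal boards between them — a bookshelf. The first two shelf undersides are at z = 0 and z = 415; with shelf thickness 31, the clear gap is 415 − 0 − 31 = 384 mm.


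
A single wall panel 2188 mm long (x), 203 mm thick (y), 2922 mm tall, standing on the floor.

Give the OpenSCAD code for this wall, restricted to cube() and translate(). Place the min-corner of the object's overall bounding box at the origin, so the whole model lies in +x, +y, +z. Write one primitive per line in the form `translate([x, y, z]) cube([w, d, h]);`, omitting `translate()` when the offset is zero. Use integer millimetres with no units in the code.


cube([2188, 203, 2922]);


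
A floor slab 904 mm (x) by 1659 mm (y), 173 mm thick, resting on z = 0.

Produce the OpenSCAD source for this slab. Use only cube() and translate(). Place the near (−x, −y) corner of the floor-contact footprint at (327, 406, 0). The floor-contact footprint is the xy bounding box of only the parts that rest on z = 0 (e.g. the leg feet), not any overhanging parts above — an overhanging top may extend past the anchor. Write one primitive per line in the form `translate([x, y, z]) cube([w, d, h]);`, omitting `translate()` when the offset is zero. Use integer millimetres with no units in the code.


translate([327, 406, 0]) cube([904, 1659, 173]);


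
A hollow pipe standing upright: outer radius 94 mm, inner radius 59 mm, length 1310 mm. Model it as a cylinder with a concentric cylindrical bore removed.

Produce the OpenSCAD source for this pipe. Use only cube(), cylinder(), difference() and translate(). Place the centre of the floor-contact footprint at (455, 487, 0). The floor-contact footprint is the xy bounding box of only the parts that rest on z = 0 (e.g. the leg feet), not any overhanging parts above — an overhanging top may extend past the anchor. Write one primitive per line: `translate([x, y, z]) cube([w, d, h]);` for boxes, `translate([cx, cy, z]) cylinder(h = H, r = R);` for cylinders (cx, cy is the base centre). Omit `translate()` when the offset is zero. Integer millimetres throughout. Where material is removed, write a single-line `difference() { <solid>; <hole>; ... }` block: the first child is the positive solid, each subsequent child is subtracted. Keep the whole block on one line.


difference() { translate([455, 487, 0]) cylinder(h = 1310, r = 94); translate([455, 487, 0]) cylinder(h = 1310, r = 59); }


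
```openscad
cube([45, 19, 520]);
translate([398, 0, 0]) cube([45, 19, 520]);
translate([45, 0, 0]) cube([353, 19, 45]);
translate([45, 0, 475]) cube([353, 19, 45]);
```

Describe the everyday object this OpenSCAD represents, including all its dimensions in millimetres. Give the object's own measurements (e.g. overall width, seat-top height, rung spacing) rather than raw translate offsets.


A rectangular picture frame lying in the x–z plane (depth along y). The opening is 353 mm wide (x) by 430 mm tall (z), surrounded by a border 45 mm wide on all four sides. The frame is 19 mm deep and is made of two full-height vertical stiles with two horizontal rails fitted between them.


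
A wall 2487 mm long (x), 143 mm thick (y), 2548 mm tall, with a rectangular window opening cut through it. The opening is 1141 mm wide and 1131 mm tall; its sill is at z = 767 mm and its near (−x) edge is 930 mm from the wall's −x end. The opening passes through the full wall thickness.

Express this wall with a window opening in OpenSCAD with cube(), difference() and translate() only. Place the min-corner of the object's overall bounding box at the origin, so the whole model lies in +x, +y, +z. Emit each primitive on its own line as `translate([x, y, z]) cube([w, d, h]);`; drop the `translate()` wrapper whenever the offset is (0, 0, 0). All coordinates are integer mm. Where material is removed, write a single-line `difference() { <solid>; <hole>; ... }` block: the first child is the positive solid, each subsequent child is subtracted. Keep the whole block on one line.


difference() { cube([2487, 143, 2548]); translate([930, 0, 767]) cube([1141, 143, 1131]); }
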